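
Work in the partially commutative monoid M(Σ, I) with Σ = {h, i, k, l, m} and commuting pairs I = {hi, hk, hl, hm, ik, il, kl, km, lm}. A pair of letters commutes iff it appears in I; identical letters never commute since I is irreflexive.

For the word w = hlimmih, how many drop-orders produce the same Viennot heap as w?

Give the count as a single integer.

105

drop 0:h onto floor
drop 1:l onto floor
drop 2:i onto floor
drop 3:m onto {2:i}
drop 4:m onto {3:m}
drop 5:i onto {4:m}
drop 6:h onto {0:h}
ground layer = {0:h, 1:l, 2:i}
drop-orders for the pieces not yet dropped (sum over which currently-grounded one goes next):
  1 to go: {1} 1  {5} 1  {6} 1
  2 to go: {0,6} 1  {1,5} 2  {1,6} 2  {4,5} 1  {5,6} 2
  3 to go: {0,1,6} 3  {0,5,6} 3  {1,4,5} 3  {1,5,6} 6  {3,4,5} 1  {4,5,6} 3
  4 to go: {0,1,5,6} 12  {0,4,5,6} 6  {1,3,4,5} 4  {1,4,5,6} 12  {2,3,4,5} 1  {3,4,5,6} 4
  5 to go: {0,1,4,5,6} 30  {0,3,4,5,6} 10  {1,2,3,4,5} 5  {1,3,4,5,6} 20  {2,3,4,5,6} 5
  if 0:h drops first: 30 orders
  if 1:l drops first: 15 orders
  if 2:i drops first: 60 orders
heap linearizations: 105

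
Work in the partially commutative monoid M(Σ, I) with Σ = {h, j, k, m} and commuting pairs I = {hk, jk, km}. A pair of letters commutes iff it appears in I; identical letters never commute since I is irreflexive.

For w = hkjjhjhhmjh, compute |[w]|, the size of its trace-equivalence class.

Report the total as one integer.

0(h) covers ∅
1(k) covers ∅
2(j) covers 0:h
3(j) covers 2:j
4(h) covers 3:j
5(j) covers 4:h
6(h) covers 5:j
7(h) covers 6:h
8(m) covers 7:h
9(j) covers 8:m
10(h) covers 9:j
floor of heap: 0:h, 1:k
completions by unplaced set U, small U first (add the entries for U minus each lowest piece of U):
  |U|=1: {1}:1  {10}:1
  |U|=2: {1,10}:2  {9,10}:1
  |U|=3: {1,9,10}:3  {8,9,10}:1
  |U|=4: {1,8,9,10}:4  {7,8,9,10}:1
  |U|=5: {1,7,8,9,10}:5  {6,7,8,9,10}:1
  |U|=6: {1,6,7,8,9,10}:6  {5,6,7,8,9,10}:1
  |U|=7: {1,5,6,7,8,9,10}:7  {4,5,6,7,8,9,10}:1
  |U|=8: {1,4,5,6,7,8,9,10}:8  {3,4,5,6,7,8,9,10}:1
  |U|=9: {1,3,4,5,6,7,8,9,10}:9  {2,3,4,5,6,7,8,9,10}:1
  start at 0(h): 10
  start at 1(k): 1
sum over floor = 11

11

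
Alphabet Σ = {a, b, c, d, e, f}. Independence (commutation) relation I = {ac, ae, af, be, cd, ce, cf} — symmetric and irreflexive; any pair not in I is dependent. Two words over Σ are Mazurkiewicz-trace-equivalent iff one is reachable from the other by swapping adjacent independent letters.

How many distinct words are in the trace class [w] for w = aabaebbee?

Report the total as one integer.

84

#0=a has no predecessor
#1=a depends on [0:a]
#2=b depends on [1:a]
#3=a depends on [2:b]
#4=e has no predecessor
#5=b depends on [3:a]
#6=b depends on [5:b]
#7=e depends on [4:e]
#8=e depends on [7:e]
sources: [0:a, 4:e]
N(rest) = Σ N(rest − s) over sources s of rest; N(one piece) = 1:
  size 1 → [6]=1  [8]=1
  size 2 → [5,6]=1  [6,8]=2  [7,8]=1
  size 3 → [3,5,6]=1  [4,7,8]=1  [5,6,8]=3  [6,7,8]=3
  size 4 → [2,3,5,6]=1  [3,5,6,8]=4  [4,6,7,8]=4  [5,6,7,8]=6
  size 5 → [1,2,3,5,6]=1  [2,3,5,6,8]=5  [3,5,6,7,8]=10  [4,5,6,7,8]=10
  size 6 → [0,1,2,3,5,6]=1  [1,2,3,5,6,8]=6  [2,3,5,6,7,8]=15  [3,4,5,6,7,8]=20
  size 7 → [0,1,2,3,5,6,8]=7  [1,2,3,5,6,7,8]=21  [2,3,4,5,6,7,8]=35
  first=0(a) contributes 56
  first=4(e) contributes 28
|[w]| = 84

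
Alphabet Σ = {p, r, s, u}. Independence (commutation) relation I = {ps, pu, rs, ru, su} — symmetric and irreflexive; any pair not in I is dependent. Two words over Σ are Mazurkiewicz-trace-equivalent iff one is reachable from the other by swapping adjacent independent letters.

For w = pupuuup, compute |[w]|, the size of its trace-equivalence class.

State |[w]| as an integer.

drop 0:p onto floor
drop 1:u onto floor
drop 2:p onto {0:p}
drop 3:u onto {1:u}
drop 4:u onto {3:u}
drop 5:u onto {4:u}
drop 6:p onto {2:p}
ground layer = {0:p, 1:u}
drop-orders for the pieces not yet dropped (sum over which currently-grounded one goes next):
  1 to go: {5} 1  {6} 1
  2 to go: {2,6} 1  {4,5} 1  {5,6} 2
  3 to go: {0,2,6} 1  {2,5,6} 3  {3,4,5} 1  {4,5,6} 3
  4 to go: {0,2,5,6} 4  {1,3,4,5} 1  {2,4,5,6} 6  {3,4,5,6} 4
  5 to go: {0,2,4,5,6} 10  {1,3,4,5,6} 5  {2,3,4,5,6} 10
  if 0:p drops first: 15 orders
  if 1:u drops first: 20 orders
heap linearizations: 35

35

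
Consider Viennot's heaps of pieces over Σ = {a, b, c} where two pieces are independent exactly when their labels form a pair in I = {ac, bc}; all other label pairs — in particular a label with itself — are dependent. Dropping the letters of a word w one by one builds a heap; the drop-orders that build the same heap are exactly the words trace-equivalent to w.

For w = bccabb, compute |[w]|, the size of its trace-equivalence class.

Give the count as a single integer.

piece 0:b — minimal
piece 1:c — minimal
piece 2:c rests on {1:c}
piece 3:a rests on {0:b}
piece 4:b rests on {3:a}
piece 5:b rests on {4:b}
minimal pieces: {0:b, 1:c}
ways to finish when only these pieces remain (= sum over removing one remaining piece with nothing left below it):
  1 left: {2}→1  {5}→1
  2 left: {1,2}→1  {2,5}→2  {4,5}→1
  3 left: {1,2,5}→3  {2,4,5}→3  {3,4,5}→1
  4 left: {0,3,4,5}→1  {1,2,4,5}→6  {2,3,4,5}→4
  placing 0:b first → 10 extensions
  placing 1:c first → 5 extensions
total linear extensions = 15

15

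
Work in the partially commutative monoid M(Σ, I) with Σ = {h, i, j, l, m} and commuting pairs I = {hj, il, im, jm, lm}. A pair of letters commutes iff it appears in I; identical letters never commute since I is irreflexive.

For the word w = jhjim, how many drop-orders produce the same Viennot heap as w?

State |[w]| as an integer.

0(j) covers ∅
1(h) covers ∅
2(j) covers 0:j
3(i) covers 1:h, 2:j
4(m) covers 1:h
floor of heap: 0:j, 1:h
completions by unplaced set U, small U first (add the entries for U minus each lowest piece of U):
  |U|=1: {3}:1  {4}:1
  |U|=2: {2,3}:1  {3,4}:2
  |U|=3: {0,2,3}:1  {1,3,4}:2  {2,3,4}:3
  start at 0(j): 5
  start at 1(h): 4
sum over floor = 9

9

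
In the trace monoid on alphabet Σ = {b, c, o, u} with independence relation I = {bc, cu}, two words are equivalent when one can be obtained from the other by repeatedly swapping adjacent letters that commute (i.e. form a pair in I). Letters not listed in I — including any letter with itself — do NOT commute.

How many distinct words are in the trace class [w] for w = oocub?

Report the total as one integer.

3

drop 0:o onto floor
drop 1:o onto {0:o}
drop 2:c onto {1:o}
drop 3:u onto {1:o}
drop 4:b onto {3:u}
ground layer = {0:o}
drop-orders for the pieces not yet dropped (sum over which currently-grounded one goes next):
  1 to go: {2} 1  {4} 1
  2 to go: {2,4} 2  {3,4} 1
  3 to go: {2,3,4} 3
  if 0:o drops first: 3 orders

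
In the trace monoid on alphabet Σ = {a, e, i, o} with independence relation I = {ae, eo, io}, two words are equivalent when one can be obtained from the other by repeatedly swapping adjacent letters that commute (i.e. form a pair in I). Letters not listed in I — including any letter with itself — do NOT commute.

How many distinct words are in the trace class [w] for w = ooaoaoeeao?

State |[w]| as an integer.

#0=o has no predecessor
#1=o depends on [0:o]
#2=a depends on [1:o]
#3=o depends on [2:a]
#4=a depends on [3:o]
#5=o depends on [4:a]
#6=e has no predecessor
#7=e depends on [6:e]
#8=a depends on [5:o]
#9=o depends on [8:a]
sources: [0:o, 6:e]
N(rest) = Σ N(rest − s) over sources s of rest; N(one piece) = 1:
  size 1 → [7]=1  [9]=1
  size 2 → [6,7]=1  [7,9]=2  [8,9]=1
  size 3 → [5,8,9]=1  [6,7,9]=3  [7,8,9]=3
  size 4 → [4,5,8,9]=1  [5,7,8,9]=4  [6,7,8,9]=6
  size 5 → [3,4,5,8,9]=1  [4,5,7,8,9]=5  [5,6,7,8,9]=10
  size 6 → [2,3,4,5,8,9]=1  [3,4,5,7,8,9]=6  [4,5,6,7,8,9]=15
  size 7 → [1,2,3,4,5,8,9]=1  [2,3,4,5,7,8,9]=7  [3,4,5,6,7,8,9]=21
  size 8 → [0,1,2,3,4,5,8,9]=1  [1,2,3,4,5,7,8,9]=8  [2,3,4,5,6,7,8,9]=28
  first=0(o) contributes 36
  first=6(e) contributes 9
|[w]| = 45

45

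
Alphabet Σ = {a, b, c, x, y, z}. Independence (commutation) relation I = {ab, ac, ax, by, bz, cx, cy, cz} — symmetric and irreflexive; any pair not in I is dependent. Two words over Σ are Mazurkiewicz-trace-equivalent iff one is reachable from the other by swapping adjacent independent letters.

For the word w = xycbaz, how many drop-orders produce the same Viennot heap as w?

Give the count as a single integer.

#0=x has no predecessor
#1=y depends on [0:x]
#2=c has no predecessor
#3=b depends on [0:x, 2:c]
#4=a depends on [1:y]
#5=z depends on [4:a]
sources: [0:x, 2:c]
N(rest) = Σ N(rest − s) over sources s of rest; N(one piece) = 1:
  size 1 → [3]=1  [5]=1
  size 2 → [2,3]=1  [3,5]=2  [4,5]=1
  size 3 → [1,4,5]=1  [2,3,5]=3  [3,4,5]=3
  size 4 → [1,3,4,5]=4  [2,3,4,5]=6
  first=0(x) contributes 10
  first=2(c) contributes 4
|[w]| = 14

14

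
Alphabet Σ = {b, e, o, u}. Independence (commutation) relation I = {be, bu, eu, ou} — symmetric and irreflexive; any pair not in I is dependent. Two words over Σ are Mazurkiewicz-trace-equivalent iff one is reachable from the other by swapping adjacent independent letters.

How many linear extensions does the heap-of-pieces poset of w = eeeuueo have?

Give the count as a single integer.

21

drop 0:e onto floor
drop 1:e onto {0:e}
drop 2:e onto {1:e}
drop 3:u onto floor
drop 4:u onto {3:u}
drop 5:e onto {2:e}
drop 6:o onto {5:e}
ground layer = {0:e, 3:u}
drop-orders for the pieces not yet dropped (sum over which currently-grounded one goes next):
  1 to go: {4} 1  {6} 1
  2 to go: {3,4} 1  {4,6} 2  {5,6} 1
  3 to go: {2,5,6} 1  {3,4,6} 3  {4,5,6} 3
  4 to go: {1,2,5,6} 1  {2,4,5,6} 4  {3,4,5,6} 6
  5 to go: {0,1,2,5,6} 1  {1,2,4,5,6} 5  {2,3,4,5,6} 10
  if 0:e drops first: 15 orders
  if 3:u drops first: 6 orders
heap linearizations: 21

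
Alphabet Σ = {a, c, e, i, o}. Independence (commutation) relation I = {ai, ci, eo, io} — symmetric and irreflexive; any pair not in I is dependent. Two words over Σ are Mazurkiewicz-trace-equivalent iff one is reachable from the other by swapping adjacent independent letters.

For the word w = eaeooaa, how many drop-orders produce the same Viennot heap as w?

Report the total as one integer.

3

0(e) covers ∅
1(a) covers 0:e
2(e) covers 1:a
3(o) covers 1:a
4(o) covers 3:o
5(a) covers 2:e, 4:o
6(a) covers 5:a
floor of heap: 0:e
completions by unplaced set U, small U first (add the entries for U minus each lowest piece of U):
  |U|=1: {6}:1
  |U|=2: {5,6}:1
  |U|=3: {2,5,6}:1  {4,5,6}:1
  |U|=4: {2,4,5,6}:2  {3,4,5,6}:1
  |U|=5: {2,3,4,5,6}:3
  start at 0(e): 3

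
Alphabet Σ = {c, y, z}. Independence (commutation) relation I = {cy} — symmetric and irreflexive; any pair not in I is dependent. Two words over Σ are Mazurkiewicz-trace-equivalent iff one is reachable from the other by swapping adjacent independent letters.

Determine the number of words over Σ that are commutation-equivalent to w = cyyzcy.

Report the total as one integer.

6

#0=c has no predecessor
#1=y has no predecessor
#2=y depends on [1:y]
#3=z depends on [0:c, 2:y]
#4=c depends on [3:z]
#5=y depends on [3:z]
sources: [0:c, 1:y]
N(rest) = Σ N(rest − s) over sources s of rest; N(one piece) = 1:
  size 1 → [4]=1  [5]=1
  size 2 → [4,5]=2
  size 3 → [3,4,5]=2
  size 4 → [0,3,4,5]=2  [2,3,4,5]=2
  first=0(c) contributes 2
  first=1(y) contributes 4
|[w]| = 6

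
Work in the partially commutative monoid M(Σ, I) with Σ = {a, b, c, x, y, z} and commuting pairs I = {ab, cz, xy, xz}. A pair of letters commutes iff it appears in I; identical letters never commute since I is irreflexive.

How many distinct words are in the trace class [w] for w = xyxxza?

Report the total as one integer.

10

drop 0:x onto floor
drop 1:y onto floor
drop 2:x onto {0:x}
drop 3:x onto {2:x}
drop 4:z onto {1:y}
drop 5:a onto {3:x, 4:z}
ground layer = {0:x, 1:y}
drop-orders for the pieces not yet dropped (sum over which currently-grounded one goes next):
  1 to go: {5} 1
  2 to go: {3,5} 1  {4,5} 1
  3 to go: {1,4,5} 1  {2,3,5} 1  {3,4,5} 2
  4 to go: {0,2,3,5} 1  {1,3,4,5} 3  {2,3,4,5} 3
  if 0:x drops first: 6 orders
  if 1:y drops first: 4 orders
heap linearizations: 10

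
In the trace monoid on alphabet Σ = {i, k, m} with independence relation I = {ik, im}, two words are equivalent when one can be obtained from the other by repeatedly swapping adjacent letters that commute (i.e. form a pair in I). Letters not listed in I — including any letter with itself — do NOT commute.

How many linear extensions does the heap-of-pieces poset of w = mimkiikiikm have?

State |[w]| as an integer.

462

0(m) covers ∅
1(i) covers ∅
2(m) covers 0:m
3(k) covers 2:m
4(i) covers 1:i
5(i) covers 4:i
6(k) covers 3:k
7(i) covers 5:i
8(i) covers 7:i
9(k) covers 6:k
10(m) covers 9:k
floor of heap: 0:m, 1:i
completions by unplaced set U, small U first (add the entries for U minus each lowest piece of U):
  |U|=1: {8}:1  {10}:1
  |U|=2: {7,8}:1  {8,10}:2  {9,10}:1
  |U|=3: {5,7,8}:1  {6,9,10}:1  {7,8,10}:3  {8,9,10}:3
  |U|=4: {3,6,9,10}:1  {4,5,7,8}:1  {5,7,8,10}:4  {6,8,9,10}:4  {7,8,9,10}:6
  |U|=5: {1,4,5,7,8}:1  {2,3,6,9,10}:1  {3,6,8,9,10}:5  {4,5,7,8,10}:5  {5,7,8,9,10}:10  {6,7,8,9,10}:10
  |U|=6: {0,2,3,6,9,10}:1  {1,4,5,7,8,10}:6  {2,3,6,8,9,10}:6  {3,6,7,8,9,10}:15  {4,5,7,8,9,10}:15  {5,6,7,8,9,10}:20
  |U|=7: {0,2,3,6,8,9,10}:7  {1,4,5,7,8,9,10}:21  {2,3,6,7,8,9,10}:21  {3,5,6,7,8,9,10}:35  {4,5,6,7,8,9,10}:35
  |U|=8: {0,2,3,6,7,8,9,10}:28  {1,4,5,6,7,8,9,10}:56  {2,3,5,6,7,8,9,10}:56  {3,4,5,6,7,8,9,10}:70
  |U|=9: {0,2,3,5,6,7,8,9,10}:84  {1,3,4,5,6,7,8,9,10}:126  {2,3,4,5,6,7,8,9,10}:126
  start at 0(m): 252
  start at 1(i): 210
sum over floor = 462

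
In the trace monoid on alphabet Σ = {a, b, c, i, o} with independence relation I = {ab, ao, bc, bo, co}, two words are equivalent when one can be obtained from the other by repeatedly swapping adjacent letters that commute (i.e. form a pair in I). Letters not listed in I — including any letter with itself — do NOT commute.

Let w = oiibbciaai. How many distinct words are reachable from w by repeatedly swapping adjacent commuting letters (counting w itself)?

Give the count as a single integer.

3

0(o) covers ∅
1(i) covers 0:o
2(i) covers 1:i
3(b) covers 2:i
4(b) covers 3:b
5(c) covers 2:i
6(i) covers 4:b, 5:c
7(a) covers 6:i
8(a) covers 7:a
9(i) covers 8:a
floor of heap: 0:o
completions by unplaced set U, small U first (add the entries for U minus each lowest piece of U):
  |U|=1: {9}:1
  |U|=2: {8,9}:1
  |U|=3: {7,8,9}:1
  |U|=4: {6,7,8,9}:1
  |U|=5: {4,6,7,8,9}:1  {5,6,7,8,9}:1
  |U|=6: {3,4,6,7,8,9}:1  {4,5,6,7,8,9}:2
  |U|=7: {3,4,5,6,7,8,9}:3
  |U|=8: {2,3,4,5,6,7,8,9}:3
  start at 0(o): 3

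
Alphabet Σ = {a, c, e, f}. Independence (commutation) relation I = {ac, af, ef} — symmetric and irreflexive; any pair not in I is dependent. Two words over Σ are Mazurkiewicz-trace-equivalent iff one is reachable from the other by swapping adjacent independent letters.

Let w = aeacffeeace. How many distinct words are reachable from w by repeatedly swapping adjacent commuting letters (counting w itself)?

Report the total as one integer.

0(a) covers ∅
1(e) covers 0:a
2(a) covers 1:e
3(c) covers 1:e
4(f) covers 3:c
5(f) covers 4:f
6(e) covers 2:a, 3:c
7(e) covers 6:e
8(a) covers 7:e
9(c) covers 5:f, 7:e
10(e) covers 8:a, 9:c
floor of heap: 0:a
completions by unplaced set U, small U first (add the entries for U minus each lowest piece of U):
  |U|=1: {10}:1
  |U|=2: {8,10}:1  {9,10}:1
  |U|=3: {5,9,10}:1  {8,9,10}:2
  |U|=4: {4,5,9,10}:1  {5,8,9,10}:3  {7,8,9,10}:2
  |U|=5: {4,5,8,9,10}:4  {5,7,8,9,10}:5  {6,7,8,9,10}:2
  |U|=6: {2,6,7,8,9,10}:2  {4,5,7,8,9,10}:9  {5,6,7,8,9,10}:7
  |U|=7: {2,5,6,7,8,9,10}:9  {4,5,6,7,8,9,10}:16
  |U|=8: {2,4,5,6,7,8,9,10}:25  {3,4,5,6,7,8,9,10}:16
  |U|=9: {2,3,4,5,6,7,8,9,10}:41
  start at 0(a): 41

41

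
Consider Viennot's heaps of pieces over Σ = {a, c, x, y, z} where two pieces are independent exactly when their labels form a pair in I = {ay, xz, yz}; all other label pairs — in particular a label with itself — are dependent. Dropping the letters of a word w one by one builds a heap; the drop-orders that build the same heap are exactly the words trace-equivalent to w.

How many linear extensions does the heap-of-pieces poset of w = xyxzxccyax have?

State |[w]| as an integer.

drop 0:x onto floor
drop 1:y onto {0:x}
drop 2:x onto {1:y}
drop 3:z onto floor
drop 4:x onto {2:x}
drop 5:c onto {3:z, 4:x}
drop 6:c onto {5:c}
drop 7:y onto {6:c}
drop 8:a onto {6:c}
drop 9:x onto {7:y, 8:a}
ground layer = {0:x, 3:z}
drop-orders for the pieces not yet dropped (sum over which currently-grounded one goes next):
  1 to go: {9} 1
  2 to go: {7,9} 1  {8,9} 1
  3 to go: {7,8,9} 2
  4 to go: {6,7,8,9} 2
  5 to go: {5,6,7,8,9} 2
  6 to go: {3,5,6,7,8,9} 2  {4,5,6,7,8,9} 2
  7 to go: {2,4,5,6,7,8,9} 2  {3,4,5,6,7,8,9} 4
  8 to go: {1,2,4,5,6,7,8,9} 2  {2,3,4,5,6,7,8,9} 6
  if 0:x drops first: 8 orders
  if 3:z drops first: 2 orders
heap linearizations: 10

10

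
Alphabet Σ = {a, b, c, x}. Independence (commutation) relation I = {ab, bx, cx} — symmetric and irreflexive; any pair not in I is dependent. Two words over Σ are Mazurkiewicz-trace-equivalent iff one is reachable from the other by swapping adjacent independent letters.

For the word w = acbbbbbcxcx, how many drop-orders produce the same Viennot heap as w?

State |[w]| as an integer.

piece 0:a — minimal
piece 1:c rests on {0:a}
piece 2:b rests on {1:c}
piece 3:b rests on {2:b}
piece 4:b rests on {3:b}
piece 5:b rests on {4:b}
piece 6:b rests on {5:b}
piece 7:c rests on {6:b}
piece 8:x rests on {0:a}
piece 9:c rests on {7:c}
piece 10:x rests on {8:x}
minimal pieces: {0:a}
ways to finish when only these pieces remain (= sum over removing one remaining piece with nothing left below it):
  1 left: {9}→1  {10}→1
  2 left: {7,9}→1  {8,10}→1  {9,10}→2
  3 left: {6,7,9}→1  {7,9,10}→3  {8,9,10}→3
  4 left: {5,6,7,9}→1  {6,7,9,10}→4  {7,8,9,10}→6
  5 left: {4,5,6,7,9}→1  {5,6,7,9,10}→5  {6,7,8,9,10}→10
  6 left: {3,4,5,6,7,9}→1  {4,5,6,7,9,10}→6  {5,6,7,8,9,10}→15
  7 left: {2,3,4,5,6,7,9}→1  {3,4,5,6,7,9,10}→7  {4,5,6,7,8,9,10}→21
  8 left: {1,2,3,4,5,6,7,9}→1  {2,3,4,5,6,7,9,10}→8  {3,4,5,6,7,8,9,10}→28
  9 left: {1,2,3,4,5,6,7,9,10}→9  {2,3,4,5,6,7,8,9,10}→36
  placing 0:a first → 45 extensions

45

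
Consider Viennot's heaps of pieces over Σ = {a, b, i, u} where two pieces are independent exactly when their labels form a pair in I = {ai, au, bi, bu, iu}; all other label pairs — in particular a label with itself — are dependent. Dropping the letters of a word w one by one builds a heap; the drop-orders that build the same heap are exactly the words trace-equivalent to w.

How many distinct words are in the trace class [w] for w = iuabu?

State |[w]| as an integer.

30

drop 0:i onto floor
drop 1:u onto floor
drop 2:a onto floor
drop 3:b onto {2:a}
drop 4:u onto {1:u}
ground layer = {0:i, 1:u, 2:a}
drop-orders for the pieces not yet dropped (sum over which currently-grounded one goes next):
  1 to go: {0} 1  {3} 1  {4} 1
  2 to go: {0,3} 2  {0,4} 2  {1,4} 1  {2,3} 1  {3,4} 2
  3 to go: {0,1,4} 3  {0,2,3} 3  {0,3,4} 6  {1,3,4} 3  {2,3,4} 3
  if 0:i drops first: 6 orders
  if 1:u drops first: 12 orders
  if 2:a drops first: 12 orders
heap linearizations: 30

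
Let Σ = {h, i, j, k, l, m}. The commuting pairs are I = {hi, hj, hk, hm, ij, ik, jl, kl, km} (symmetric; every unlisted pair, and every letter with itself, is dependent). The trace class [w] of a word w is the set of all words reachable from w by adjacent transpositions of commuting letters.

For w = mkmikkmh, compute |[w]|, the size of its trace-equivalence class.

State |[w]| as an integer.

280

0(m) covers ∅
1(k) covers ∅
2(m) covers 0:m
3(i) covers 2:m
4(k) covers 1:k
5(k) covers 4:k
6(m) covers 3:i
7(h) covers ∅
floor of heap: 0:m, 1:k, 7:h
completions by unplaced set U, small U first (add the entries for U minus each lowest piece of U):
  |U|=1: {5}:1  {6}:1  {7}:1
  |U|=2: {3,6}:1  {4,5}:1  {5,6}:2  {5,7}:2  {6,7}:2
  |U|=3: {1,4,5}:1  {2,3,6}:1  {3,5,6}:3  {3,6,7}:3  {4,5,6}:3  {4,5,7}:3  {5,6,7}:6
  |U|=4: {0,2,3,6}:1  {1,4,5,6}:4  {1,4,5,7}:4  {2,3,5,6}:4  {2,3,6,7}:4  {3,4,5,6}:6  {3,5,6,7}:12  {4,5,6,7}:12
  |U|=5: {0,2,3,5,6}:5  {0,2,3,6,7}:5  {1,3,4,5,6}:10  {1,4,5,6,7}:20  {2,3,4,5,6}:10  {2,3,5,6,7}:20  {3,4,5,6,7}:30
  |U|=6: {0,2,3,4,5,6}:15  {0,2,3,5,6,7}:30  {1,2,3,4,5,6}:20  {1,3,4,5,6,7}:60  {2,3,4,5,6,7}:60
  start at 0(m): 140
  start at 1(k): 105
  start at 7(h): 35
sum over floor = 280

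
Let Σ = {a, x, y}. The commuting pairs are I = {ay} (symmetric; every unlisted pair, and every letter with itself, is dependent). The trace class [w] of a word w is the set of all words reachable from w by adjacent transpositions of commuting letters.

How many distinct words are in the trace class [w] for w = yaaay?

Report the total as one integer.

0(y) covers ∅
1(a) covers ∅
2(a) covers 1:a
3(a) covers 2:a
4(y) covers 0:y
floor of heap: 0:y, 1:a
completions by unplaced set U, small U first (add the entries for U minus each lowest piece of U):
  |U|=1: {3}:1  {4}:1
  |U|=2: {0,4}:1  {2,3}:1  {3,4}:2
  |U|=3: {0,3,4}:3  {1,2,3}:1  {2,3,4}:3
  start at 0(y): 4
  start at 1(a): 6
sum over floor = 10

10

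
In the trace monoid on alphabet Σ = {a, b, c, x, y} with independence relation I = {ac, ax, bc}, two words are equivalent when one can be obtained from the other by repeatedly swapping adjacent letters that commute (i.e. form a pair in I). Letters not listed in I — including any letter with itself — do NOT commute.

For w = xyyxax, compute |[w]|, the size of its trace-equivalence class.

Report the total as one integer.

3

0(x) covers ∅
1(y) covers 0:x
2(y) covers 1:y
3(x) covers 2:y
4(a) covers 2:y
5(x) covers 3:x
floor of heap: 0:x
completions by unplaced set U, small U first (add the entries for U minus each lowest piece of U):
  |U|=1: {4}:1  {5}:1
  |U|=2: {3,5}:1  {4,5}:2
  |U|=3: {3,4,5}:3
  |U|=4: {2,3,4,5}:3
  start at 0(x): 3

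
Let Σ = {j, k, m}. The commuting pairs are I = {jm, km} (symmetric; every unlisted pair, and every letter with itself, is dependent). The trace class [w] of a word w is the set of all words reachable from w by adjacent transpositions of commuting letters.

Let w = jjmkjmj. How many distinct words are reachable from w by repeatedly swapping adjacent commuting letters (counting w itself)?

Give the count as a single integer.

0(j) covers ∅
1(j) covers 0:j
2(m) covers ∅
3(k) covers 1:j
4(j) covers 3:k
5(m) covers 2:m
6(j) covers 4:j
floor of heap: 0:j, 2:m
completions by unplaced set U, small U first (add the entries for U minus each lowest piece of U):
  |U|=1: {5}:1  {6}:1
  |U|=2: {2,5}:1  {4,6}:1  {5,6}:2
  |U|=3: {2,5,6}:3  {3,4,6}:1  {4,5,6}:3
  |U|=4: {1,3,4,6}:1  {2,4,5,6}:6  {3,4,5,6}:4
  |U|=5: {0,1,3,4,6}:1  {1,3,4,5,6}:5  {2,3,4,5,6}:10
  start at 0(j): 15
  start at 2(m): 6
sum over floor = 21

21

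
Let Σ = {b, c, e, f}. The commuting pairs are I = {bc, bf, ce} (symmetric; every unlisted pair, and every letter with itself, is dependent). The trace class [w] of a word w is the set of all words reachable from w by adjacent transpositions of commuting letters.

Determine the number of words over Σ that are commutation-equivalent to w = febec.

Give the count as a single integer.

4

#0=f has no predecessor
#1=e depends on [0:f]
#2=b depends on [1:e]
#3=e depends on [2:b]
#4=c depends on [0:f]
sources: [0:f]
N(rest) = Σ N(rest − s) over sources s of rest; N(one piece) = 1:
  size 1 → [3]=1  [4]=1
  size 2 → [2,3]=1  [3,4]=2
  size 3 → [1,2,3]=1  [2,3,4]=3
  first=0(f) contributes 4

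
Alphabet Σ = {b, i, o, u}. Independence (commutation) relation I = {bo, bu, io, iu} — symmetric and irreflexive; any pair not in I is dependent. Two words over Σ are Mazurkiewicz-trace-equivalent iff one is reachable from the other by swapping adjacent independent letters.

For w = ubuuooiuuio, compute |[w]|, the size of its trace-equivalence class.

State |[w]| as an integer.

165

#0=u has no predecessor
#1=b has no predecessor
#2=u depends on [0:u]
#3=u depends on [2:u]
#4=o depends on [3:u]
#5=o depends on [4:o]
#6=i depends on [1:b]
#7=u depends on [5:o]
#8=u depends on [7:u]
#9=i depends on [6:i]
#10=o depends on [8:u]
sources: [0:u, 1:b]
N(rest) = Σ N(rest − s) over sources s of rest; N(one piece) = 1:
  size 1 → [9]=1  [10]=1
  size 2 → [6,9]=1  [8,10]=1  [9,10]=2
  size 3 → [1,6,9]=1  [6,9,10]=3  [7,8,10]=1  [8,9,10]=3
  size 4 → [1,6,9,10]=4  [5,7,8,10]=1  [6,8,9,10]=6  [7,8,9,10]=4
  size 5 → [1,6,8,9,10]=10  [4,5,7,8,10]=1  [5,7,8,9,10]=5  [6,7,8,9,10]=10
  size 6 → [1,6,7,8,9,10]=20  [3,4,5,7,8,10]=1  [4,5,7,8,9,10]=6  [5,6,7,8,9,10]=15
  size 7 → [1,5,6,7,8,9,10]=35  [2,3,4,5,7,8,10]=1  [3,4,5,7,8,9,10]=7  [4,5,6,7,8,9,10]=21
  size 8 → [0,2,3,4,5,7,8,10]=1  [1,4,5,6,7,8,9,10]=56  [2,3,4,5,7,8,9,10]=8  [3,4,5,6,7,8,9,10]=28
  size 9 → [0,2,3,4,5,7,8,9,10]=9  [1,3,4,5,6,7,8,9,10]=84  [2,3,4,5,6,7,8,9,10]=36
  first=0(u) contributes 120
  first=1(b) contributes 45
|[w]| = 165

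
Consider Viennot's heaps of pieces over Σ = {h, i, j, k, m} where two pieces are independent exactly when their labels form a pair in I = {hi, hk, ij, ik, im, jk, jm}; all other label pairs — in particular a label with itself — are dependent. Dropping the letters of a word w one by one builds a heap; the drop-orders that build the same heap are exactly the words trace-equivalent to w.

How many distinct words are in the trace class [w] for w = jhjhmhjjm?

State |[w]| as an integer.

#0=j has no predecessor
#1=h depends on [0:j]
#2=j depends on [1:h]
#3=h depends on [2:j]
#4=m depends on [3:h]
#5=h depends on [4:m]
#6=j depends on [5:h]
#7=j depends on [6:j]
#8=m depends on [5:h]
sources: [0:j]
N(rest) = Σ N(rest − s) over sources s of rest; N(one piece) = 1:
  size 1 → [7]=1  [8]=1
  size 2 → [6,7]=1  [7,8]=2
  size 3 → [6,7,8]=3
  size 4 → [5,6,7,8]=3
  size 5 → [4,5,6,7,8]=3
  size 6 → [3,4,5,6,7,8]=3
  size 7 → [2,3,4,5,6,7,8]=3
  first=0(j) contributes 3

3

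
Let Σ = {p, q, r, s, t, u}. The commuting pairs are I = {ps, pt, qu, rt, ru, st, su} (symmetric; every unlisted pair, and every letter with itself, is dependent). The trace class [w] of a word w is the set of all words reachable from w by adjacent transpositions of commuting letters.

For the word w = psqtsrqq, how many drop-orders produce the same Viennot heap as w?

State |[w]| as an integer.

#0=p has no predecessor
#1=s has no predecessor
#2=q depends on [0:p, 1:s]
#3=t depends on [2:q]
#4=s depends on [2:q]
#5=r depends on [4:s]
#6=q depends on [3:t, 5:r]
#7=q depends on [6:q]
sources: [0:p, 1:s]
N(rest) = Σ N(rest − s) over sources s of rest; N(one piece) = 1:
  size 1 → [7]=1
  size 2 → [6,7]=1
  size 3 → [3,6,7]=1  [5,6,7]=1
  size 4 → [3,5,6,7]=2  [4,5,6,7]=1
  size 5 → [3,4,5,6,7]=3
  size 6 → [2,3,4,5,6,7]=3
  first=0(p) contributes 3
  first=1(s) contributes 3
|[w]| = 6

6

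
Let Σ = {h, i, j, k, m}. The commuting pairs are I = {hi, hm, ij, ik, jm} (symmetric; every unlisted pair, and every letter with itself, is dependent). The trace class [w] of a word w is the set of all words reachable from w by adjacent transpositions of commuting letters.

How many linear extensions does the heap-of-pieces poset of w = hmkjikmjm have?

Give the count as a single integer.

drop 0:h onto floor
drop 1:m onto floor
drop 2:k onto {0:h, 1:m}
drop 3:j onto {2:k}
drop 4:i onto {1:m}
drop 5:k onto {3:j}
drop 6:m onto {4:i, 5:k}
drop 7:j onto {5:k}
drop 8:m onto {6:m}
ground layer = {0:h, 1:m}
drop-orders for the pieces not yet dropped (sum over which currently-grounded one goes next):
  1 to go: {7} 1  {8} 1
  2 to go: {6,8} 1  {7,8} 2
  3 to go: {4,6,8} 1  {6,7,8} 3
  4 to go: {4,6,7,8} 4  {5,6,7,8} 3
  5 to go: {3,5,6,7,8} 3  {4,5,6,7,8} 7
  6 to go: {2,3,5,6,7,8} 3  {3,4,5,6,7,8} 10
  7 to go: {0,2,3,5,6,7,8} 3  {2,3,4,5,6,7,8} 13
  if 0:h drops first: 13 orders
  if 1:m drops first: 16 orders
heap linearizations: 29

29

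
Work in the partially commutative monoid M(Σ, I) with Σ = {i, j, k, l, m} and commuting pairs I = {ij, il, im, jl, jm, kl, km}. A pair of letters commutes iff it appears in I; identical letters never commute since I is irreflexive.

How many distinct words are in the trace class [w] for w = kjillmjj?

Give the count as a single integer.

224

piece 0:k — minimal
piece 1:j rests on {0:k}
piece 2:i rests on {0:k}
piece 3:l — minimal
piece 4:l rests on {3:l}
piece 5:m rests on {4:l}
piece 6:j rests on {1:j}
piece 7:j rests on {6:j}
minimal pieces: {0:k, 3:l}
ways to finish when only these pieces remain (= sum over removing one remaining piece with nothing left below it):
  1 left: {2}→1  {5}→1  {7}→1
  2 left: {2,5}→2  {2,7}→2  {4,5}→1  {5,7}→2  {6,7}→1
  3 left: {1,6,7}→1  {2,4,5}→3  {2,5,7}→6  {2,6,7}→3  {3,4,5}→1  {4,5,7}→3  {5,6,7}→3
  4 left: {1,2,6,7}→4  {1,5,6,7}→4  {2,3,4,5}→4  {2,4,5,7}→12  {2,5,6,7}→12  {3,4,5,7}→4  {4,5,6,7}→6
  5 left: {0,1,2,6,7}→4  {1,2,5,6,7}→20  {1,4,5,6,7}→10  {2,3,4,5,7}→20  {2,4,5,6,7}→30  {3,4,5,6,7}→10
  6 left: {0,1,2,5,6,7}→24  {1,2,4,5,6,7}→60  {1,3,4,5,6,7}→20  {2,3,4,5,6,7}→60
  placing 0:k first → 140 extensions
  placing 3:l first → 84 extensions
total linear extensions = 224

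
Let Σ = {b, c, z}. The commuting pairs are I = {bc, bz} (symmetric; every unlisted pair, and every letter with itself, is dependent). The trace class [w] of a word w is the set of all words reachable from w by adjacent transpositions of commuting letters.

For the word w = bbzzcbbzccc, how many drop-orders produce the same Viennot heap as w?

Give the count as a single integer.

drop 0:b onto floor
drop 1:b onto {0:b}
drop 2:z onto floor
drop 3:z onto {2:z}
drop 4:c onto {3:z}
drop 5:b onto {1:b}
drop 6:b onto {5:b}
drop 7:z onto {4:c}
drop 8:c onto {7:z}
drop 9:c onto {8:c}
drop 10:c onto {9:c}
ground layer = {0:b, 2:z}
drop-orders for the pieces not yet dropped (sum over which currently-grounded one goes next):
  1 to go: {6} 1  {10} 1
  2 to go: {5,6} 1  {6,10} 2  {9,10} 1
  3 to go: {1,5,6} 1  {5,6,10} 3  {6,9,10} 3  {8,9,10} 1
  4 to go: {0,1,5,6} 1  {1,5,6,10} 4  {5,6,9,10} 6  {6,8,9,10} 4  {7,8,9,10} 1
  5 to go: {0,1,5,6,10} 5  {1,5,6,9,10} 10  {4,7,8,9,10} 1  {5,6,8,9,10} 10  {6,7,8,9,10} 5
  6 to go: {0,1,5,6,9,10} 15  {1,5,6,8,9,10} 20  {3,4,7,8,9,10} 1  {4,6,7,8,9,10} 6  {5,6,7,8,9,10} 15
  7 to go: {0,1,5,6,8,9,10} 35  {1,5,6,7,8,9,10} 35  {2,3,4,7,8,9,10} 1  {3,4,6,7,8,9,10} 7  {4,5,6,7,8,9,10} 21
  8 to go: {0,1,5,6,7,8,9,10} 70  {1,4,5,6,7,8,9,10} 56  {2,3,4,6,7,8,9,10} 8  {3,4,5,6,7,8,9,10} 28
  9 to go: {0,1,4,5,6,7,8,9,10} 126  {1,3,4,5,6,7,8,9,10} 84  {2,3,4,5,6,7,8,9,10} 36
  if 0:b drops first: 120 orders
  if 2:z drops first: 210 orders
heap linearizations: 330

330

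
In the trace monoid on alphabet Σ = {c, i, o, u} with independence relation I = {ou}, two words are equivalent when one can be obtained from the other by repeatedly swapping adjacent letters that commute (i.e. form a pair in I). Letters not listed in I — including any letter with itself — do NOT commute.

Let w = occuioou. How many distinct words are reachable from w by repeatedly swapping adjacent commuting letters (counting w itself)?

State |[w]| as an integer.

3

0(o) covers ∅
1(c) covers 0:o
2(c) covers 1:c
3(u) covers 2:c
4(i) covers 3:u
5(o) covers 4:i
6(o) covers 5:o
7(u) covers 4:i
floor of heap: 0:o
completions by unplaced set U, small U first (add the entries for U minus each lowest piece of U):
  |U|=1: {6}:1  {7}:1
  |U|=2: {5,6}:1  {6,7}:2
  |U|=3: {5,6,7}:3
  |U|=4: {4,5,6,7}:3
  |U|=5: {3,4,5,6,7}:3
  |U|=6: {2,3,4,5,6,7}:3
  start at 0(o): 3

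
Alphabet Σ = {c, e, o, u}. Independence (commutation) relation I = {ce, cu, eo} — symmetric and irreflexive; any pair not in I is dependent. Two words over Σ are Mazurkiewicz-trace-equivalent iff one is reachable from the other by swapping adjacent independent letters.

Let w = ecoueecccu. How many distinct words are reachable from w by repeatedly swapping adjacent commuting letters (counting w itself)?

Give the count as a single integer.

126

drop 0:e onto floor
drop 1:c onto floor
drop 2:o onto {1:c}
drop 3:u onto {0:e, 2:o}
drop 4:e onto {3:u}
drop 5:e onto {4:e}
drop 6:c onto {2:o}
drop 7:c onto {6:c}
drop 8:c onto {7:c}
drop 9:u onto {5:e}
ground layer = {0:e, 1:c}
drop-orders for the pieces not yet dropped (sum over which currently-grounded one goes next):
  1 to go: {8} 1  {9} 1
  2 to go: {5,9} 1  {7,8} 1  {8,9} 2
  3 to go: {4,5,9} 1  {5,8,9} 3  {6,7,8} 1  {7,8,9} 3
  4 to go: {3,4,5,9} 1  {4,5,8,9} 4  {5,7,8,9} 6  {6,7,8,9} 4
  5 to go: {0,3,4,5,9} 1  {3,4,5,8,9} 5  {4,5,7,8,9} 10  {5,6,7,8,9} 10
  6 to go: {0,3,4,5,8,9} 6  {3,4,5,7,8,9} 15  {4,5,6,7,8,9} 20
  7 to go: {0,3,4,5,7,8,9} 21  {3,4,5,6,7,8,9} 35
  8 to go: {0,3,4,5,6,7,8,9} 56  {2,3,4,5,6,7,8,9} 35
  if 0:e drops first: 35 orders
  if 1:c drops first: 91 orders
heap linearizations: 126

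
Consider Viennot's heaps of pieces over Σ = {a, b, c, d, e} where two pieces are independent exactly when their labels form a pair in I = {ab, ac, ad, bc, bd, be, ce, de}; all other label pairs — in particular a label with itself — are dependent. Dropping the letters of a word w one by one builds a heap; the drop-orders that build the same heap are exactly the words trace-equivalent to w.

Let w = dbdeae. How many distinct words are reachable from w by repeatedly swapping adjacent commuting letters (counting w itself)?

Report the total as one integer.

piece 0:d — minimal
piece 1:b — minimal
piece 2:d rests on {0:d}
piece 3:e — minimal
piece 4:a rests on {3:e}
piece 5:e rests on {4:a}
minimal pieces: {0:d, 1:b, 3:e}
ways to finish when only these pieces remain (= sum over removing one remaining piece with nothing left below it):
  1 left: {1}→1  {2}→1  {5}→1
  2 left: {0,2}→1  {1,2}→2  {1,5}→2  {2,5}→2  {4,5}→1
  3 left: {0,1,2}→3  {0,2,5}→3  {1,2,5}→6  {1,4,5}→3  {2,4,5}→3  {3,4,5}→1
  4 left: {0,1,2,5}→12  {0,2,4,5}→6  {1,2,4,5}→12  {1,3,4,5}→4  {2,3,4,5}→4
  placing 0:d first → 20 extensions
  placing 1:b first → 10 extensions
  placing 3:e first → 30 extensions
total linear extensions = 60

60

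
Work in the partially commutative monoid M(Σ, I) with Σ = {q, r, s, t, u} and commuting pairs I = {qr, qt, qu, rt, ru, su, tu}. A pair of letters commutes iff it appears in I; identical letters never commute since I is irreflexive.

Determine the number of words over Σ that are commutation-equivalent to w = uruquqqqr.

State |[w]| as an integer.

1260

#0=u has no predecessor
#1=r has no predecessor
#2=u depends on [0:u]
#3=q has no predecessor
#4=u depends on [2:u]
#5=q depends on [3:q]
#6=q depends on [5:q]
#7=q depends on [6:q]
#8=r depends on [1:r]
sources: [0:u, 1:r, 3:q]
N(rest) = Σ N(rest − s) over sources s of rest; N(one piece) = 1:
  size 1 → [4]=1  [7]=1  [8]=1
  size 2 → [1,8]=1  [2,4]=1  [4,7]=2  [4,8]=2  [6,7]=1  [7,8]=2
  size 3 → [0,2,4]=1  [1,4,8]=3  [1,7,8]=3  [2,4,7]=3  [2,4,8]=3  [4,6,7]=3  [4,7,8]=6  [5,6,7]=1  [6,7,8]=3
  size 4 → [0,2,4,7]=4  [0,2,4,8]=4  [1,2,4,8]=6  [1,4,7,8]=12  [1,6,7,8]=6  [2,4,6,7]=6  [2,4,7,8]=12  [3,5,6,7]=1  [4,5,6,7]=4  [4,6,7,8]=12  [5,6,7,8]=4
  size 5 → [0,1,2,4,8]=10  [0,2,4,6,7]=10  [0,2,4,7,8]=20  [1,2,4,7,8]=30  [1,4,6,7,8]=30  [1,5,6,7,8]=10  [2,4,5,6,7]=10  [2,4,6,7,8]=30  [3,4,5,6,7]=5  [3,5,6,7,8]=5  [4,5,6,7,8]=20
  size 6 → [0,1,2,4,7,8]=60  [0,2,4,5,6,7]=20  [0,2,4,6,7,8]=60  [1,2,4,6,7,8]=90  [1,3,5,6,7,8]=15  [1,4,5,6,7,8]=60  [2,3,4,5,6,7]=15  [2,4,5,6,7,8]=60  [3,4,5,6,7,8]=30
  size 7 → [0,1,2,4,6,7,8]=210  [0,2,3,4,5,6,7]=35  [0,2,4,5,6,7,8]=140  [1,2,4,5,6,7,8]=210  [1,3,4,5,6,7,8]=105  [2,3,4,5,6,7,8]=105
  first=0(u) contributes 420
  first=1(r) contributes 280
  first=3(q) contributes 560
|[w]| = 1260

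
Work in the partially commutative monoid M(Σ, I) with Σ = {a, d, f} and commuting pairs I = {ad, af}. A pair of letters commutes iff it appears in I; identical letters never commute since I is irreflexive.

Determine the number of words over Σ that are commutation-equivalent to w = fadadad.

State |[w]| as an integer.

0(f) covers ∅
1(a) covers ∅
2(d) covers 0:f
3(a) covers 1:a
4(d) covers 2:d
5(a) covers 3:a
6(d) covers 4:d
floor of heap: 0:f, 1:a
completions by unplaced set U, small U first (add the entries for U minus each lowest piece of U):
  |U|=1: {5}:1  {6}:1
  |U|=2: {3,5}:1  {4,6}:1  {5,6}:2
  |U|=3: {1,3,5}:1  {2,4,6}:1  {3,5,6}:3  {4,5,6}:3
  |U|=4: {0,2,4,6}:1  {1,3,5,6}:4  {2,4,5,6}:4  {3,4,5,6}:6
  |U|=5: {0,2,4,5,6}:5  {1,3,4,5,6}:10  {2,3,4,5,6}:10
  start at 0(f): 20
  start at 1(a): 15
sum over floor = 35

35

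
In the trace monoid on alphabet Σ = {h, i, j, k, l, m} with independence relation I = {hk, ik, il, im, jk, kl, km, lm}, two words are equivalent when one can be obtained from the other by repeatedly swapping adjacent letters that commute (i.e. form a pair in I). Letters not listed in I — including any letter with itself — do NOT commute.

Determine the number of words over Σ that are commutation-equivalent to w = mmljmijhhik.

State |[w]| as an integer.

66

piece 0:m — minimal
piece 1:m rests on {0:m}
piece 2:l — minimal
piece 3:j rests on {1:m, 2:l}
piece 4:m rests on {3:j}
piece 5:i rests on {3:j}
piece 6:j rests on {4:m, 5:i}
piece 7:h rests on {6:j}
piece 8:h rests on {7:h}
piece 9:i rests on {8:h}
piece 10:k — minimal
minimal pieces: {0:m, 2:l, 10:k}
ways to finish when only these pieces remain (= sum over removing one remaining piece with nothing left below it):
  1 left: {9}→1  {10}→1
  2 left: {8,9}→1  {9,10}→2
  3 left: {7,8,9}→1  {8,9,10}→3
  4 left: {6,7,8,9}→1  {7,8,9,10}→4
  5 left: {4,6,7,8,9}→1  {5,6,7,8,9}→1  {6,7,8,9,10}→5
  6 left: {4,5,6,7,8,9}→2  {4,6,7,8,9,10}→6  {5,6,7,8,9,10}→6
  7 left: {3,4,5,6,7,8,9}→2  {4,5,6,7,8,9,10}→14
  8 left: {1,3,4,5,6,7,8,9}→2  {2,3,4,5,6,7,8,9}→2  {3,4,5,6,7,8,9,10}→16
  9 left: {0,1,3,4,5,6,7,8,9}→2  {1,2,3,4,5,6,7,8,9}→4  {1,3,4,5,6,7,8,9,10}→18  {2,3,4,5,6,7,8,9,10}→18
  placing 0:m first → 40 extensions
  placing 2:l first → 20 extensions
  placing 10:k first → 6 extensions
total linear extensions = 66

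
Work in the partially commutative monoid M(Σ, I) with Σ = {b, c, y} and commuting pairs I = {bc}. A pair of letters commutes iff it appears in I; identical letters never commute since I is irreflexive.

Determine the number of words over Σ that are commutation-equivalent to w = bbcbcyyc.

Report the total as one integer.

drop 0:b onto floor
drop 1:b onto {0:b}
drop 2:c onto floor
drop 3:b onto {1:b}
drop 4:c onto {2:c}
drop 5:y onto {3:b, 4:c}
drop 6:y onto {5:y}
drop 7:c onto {6:y}
ground layer = {0:b, 2:c}
drop-orders for the pieces not yet dropped (sum over which currently-grounded one goes next):
  1 to go: {7} 1
  2 to go: {6,7} 1
  3 to go: {5,6,7} 1
  4 to go: {3,5,6,7} 1  {4,5,6,7} 1
  5 to go: {1,3,5,6,7} 1  {2,4,5,6,7} 1  {3,4,5,6,7} 2
  6 to go: {0,1,3,5,6,7} 1  {1,3,4,5,6,7} 3  {2,3,4,5,6,7} 3
  if 0:b drops first: 6 orders
  if 2:c drops first: 4 orders
heap linearizations: 10

10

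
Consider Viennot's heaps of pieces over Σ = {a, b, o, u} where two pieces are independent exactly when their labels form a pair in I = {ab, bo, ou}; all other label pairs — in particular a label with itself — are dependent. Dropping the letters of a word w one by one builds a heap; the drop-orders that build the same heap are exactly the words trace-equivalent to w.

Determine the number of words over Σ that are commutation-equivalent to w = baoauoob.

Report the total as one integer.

0(b) covers ∅
1(a) covers ∅
2(o) covers 1:a
3(a) covers 2:o
4(u) covers 0:b, 3:a
5(o) covers 3:a
6(o) covers 5:o
7(b) covers 4:u
floor of heap: 0:b, 1:a
completions by unplaced set U, small U first (add the entries for U minus each lowest piece of U):
  |U|=1: {6}:1  {7}:1
  |U|=2: {4,7}:1  {5,6}:1  {6,7}:2
  |U|=3: {0,4,7}:1  {4,6,7}:3  {5,6,7}:3
  |U|=4: {0,4,6,7}:4  {4,5,6,7}:6
  |U|=5: {0,4,5,6,7}:10  {3,4,5,6,7}:6
  |U|=6: {0,3,4,5,6,7}:16  {2,3,4,5,6,7}:6
  start at 0(b): 6
  start at 1(a): 22
sum over floor = 28

28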